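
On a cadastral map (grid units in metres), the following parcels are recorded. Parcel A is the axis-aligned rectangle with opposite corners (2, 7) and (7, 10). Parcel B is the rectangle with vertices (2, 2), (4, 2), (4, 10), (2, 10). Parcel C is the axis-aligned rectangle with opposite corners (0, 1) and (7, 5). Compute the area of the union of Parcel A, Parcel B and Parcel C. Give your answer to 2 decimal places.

By inclusion–exclusion:
Individual areas: |Parcel A| = 15, |Parcel B| = 16, |Parcel C| = 28.
|Parcel A∩Parcel B|: x∈[2,4], y∈[7,10] → 2·3 = 6.
|Parcel A∩Parcel C| = 0 (no overlap).
|Parcel B∩Parcel C|: x∈[2,4], y∈[2,5] → 2·3 = 6.
|Parcel A∩Parcel B∩Parcel C| = 0.
|Parcel A ∪ Parcel B ∪ Parcel C| = 59 − 12 + 0 = 47.00.

47.00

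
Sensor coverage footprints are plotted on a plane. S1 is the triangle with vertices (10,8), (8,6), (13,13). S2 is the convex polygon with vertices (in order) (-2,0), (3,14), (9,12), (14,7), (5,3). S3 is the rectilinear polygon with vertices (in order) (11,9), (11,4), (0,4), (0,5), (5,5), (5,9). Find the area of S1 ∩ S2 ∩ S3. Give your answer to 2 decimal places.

The intersection is the polygon with vertices (10.143,9), (10.6,9), (10,8), (8,6).
By the shoelace formula its area is 1.09.

1.09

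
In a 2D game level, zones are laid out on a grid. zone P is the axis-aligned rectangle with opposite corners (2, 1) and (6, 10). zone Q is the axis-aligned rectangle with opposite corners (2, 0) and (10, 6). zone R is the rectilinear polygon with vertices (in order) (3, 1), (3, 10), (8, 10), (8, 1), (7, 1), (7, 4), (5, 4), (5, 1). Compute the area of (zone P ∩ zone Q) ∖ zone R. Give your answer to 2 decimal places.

|zone P ∩ zone Q| = 20.
|(zone P ∩ zone Q) ∩ zone R| = 12.
|(zone P ∩ zone Q) ∖ zone R| = 20 − 12 = 8.00.

8.00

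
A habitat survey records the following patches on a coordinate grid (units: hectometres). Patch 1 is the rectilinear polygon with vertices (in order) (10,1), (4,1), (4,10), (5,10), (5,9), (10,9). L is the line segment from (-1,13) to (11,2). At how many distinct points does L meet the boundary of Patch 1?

The segment meets the boundary at (10,2.917), (4,8.417).

2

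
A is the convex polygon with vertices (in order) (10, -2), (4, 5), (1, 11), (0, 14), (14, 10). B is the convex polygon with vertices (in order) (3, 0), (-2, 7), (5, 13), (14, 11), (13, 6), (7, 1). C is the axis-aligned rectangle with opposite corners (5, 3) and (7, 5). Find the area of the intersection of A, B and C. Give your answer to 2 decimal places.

3.70

The intersection is the polygon with vertices (5,3.833), (5,5), (7,5), (7,3), (5.714,3).
By the shoelace formula its area is 3.70.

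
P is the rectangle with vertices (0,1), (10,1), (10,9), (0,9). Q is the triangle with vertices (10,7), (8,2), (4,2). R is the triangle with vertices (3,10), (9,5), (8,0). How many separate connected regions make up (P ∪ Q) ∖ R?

2

(P ∪ Q) ∖ R splits into 2 disjoint pieces (area 19.2, area 44).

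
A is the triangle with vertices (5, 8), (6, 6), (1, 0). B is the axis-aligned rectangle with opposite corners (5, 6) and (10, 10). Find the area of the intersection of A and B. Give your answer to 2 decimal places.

The intersection is the polygon with vertices (6,6), (5,6), (5,8).
By the shoelace formula its area is 1.00.

1.00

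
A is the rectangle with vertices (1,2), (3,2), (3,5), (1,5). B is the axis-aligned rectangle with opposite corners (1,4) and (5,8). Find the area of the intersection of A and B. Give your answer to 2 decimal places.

|A∩B|: x∈[1,3], y∈[4,5] → 2·1 = 2.

2.00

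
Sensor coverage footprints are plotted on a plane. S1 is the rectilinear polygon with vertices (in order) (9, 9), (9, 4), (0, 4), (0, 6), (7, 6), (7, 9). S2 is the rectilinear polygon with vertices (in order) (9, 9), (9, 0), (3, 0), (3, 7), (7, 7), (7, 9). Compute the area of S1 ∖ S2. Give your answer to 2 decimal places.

|S1| = 24, |S1∩S2| = 18.
|S1 ∖ S2| = |S1| − |S1∩S2| = 24 − 18 = 6.00.

6.00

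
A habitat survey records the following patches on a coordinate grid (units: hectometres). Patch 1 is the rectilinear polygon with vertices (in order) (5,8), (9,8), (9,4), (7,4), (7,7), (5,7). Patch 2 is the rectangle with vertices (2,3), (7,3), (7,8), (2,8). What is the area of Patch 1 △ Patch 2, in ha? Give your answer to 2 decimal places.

|Patch 1| = 10, |Patch 2| = 25, |Patch 1∩Patch 2| = 2.
|Patch 1 △ Patch 2| = |Patch 1| + |Patch 2| − 2·|Patch 1∩Patch 2| = 10 + 25 − 4 = 31.00.

31.00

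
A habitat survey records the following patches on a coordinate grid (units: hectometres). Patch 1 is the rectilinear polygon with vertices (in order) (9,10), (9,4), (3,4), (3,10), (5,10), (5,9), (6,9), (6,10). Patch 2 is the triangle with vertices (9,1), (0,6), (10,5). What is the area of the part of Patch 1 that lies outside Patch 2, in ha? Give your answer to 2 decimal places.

26.70

|Patch 1| = 35, |Patch 1∩Patch 2| = 8.3.
|Patch 1 ∖ Patch 2| = |Patch 1| − |Patch 1∩Patch 2| = 35 − 8.3 = 26.70.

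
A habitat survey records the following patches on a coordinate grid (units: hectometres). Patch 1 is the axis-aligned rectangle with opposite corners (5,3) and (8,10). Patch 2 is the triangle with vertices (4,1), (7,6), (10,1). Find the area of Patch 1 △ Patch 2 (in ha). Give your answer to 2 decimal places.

26.27

|Patch 1| = 21, |Patch 2| = 15, |Patch 1∩Patch 2| = 4.8667.
|Patch 1 △ Patch 2| = |Patch 1| + |Patch 2| − 2·|Patch 1∩Patch 2| = 21 + 15 − 9.7333 = 26.27.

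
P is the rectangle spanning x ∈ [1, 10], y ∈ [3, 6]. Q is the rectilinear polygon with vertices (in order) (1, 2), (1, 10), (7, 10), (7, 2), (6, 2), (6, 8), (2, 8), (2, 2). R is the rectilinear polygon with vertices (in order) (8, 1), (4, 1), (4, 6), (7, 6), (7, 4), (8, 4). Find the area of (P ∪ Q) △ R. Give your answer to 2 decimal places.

|P ∪ Q| = 45.
|(P ∪ Q) ∩ R| = 11.
|(P ∪ Q) △ R| = 45 + 18 − 22 = 41.00.

41.00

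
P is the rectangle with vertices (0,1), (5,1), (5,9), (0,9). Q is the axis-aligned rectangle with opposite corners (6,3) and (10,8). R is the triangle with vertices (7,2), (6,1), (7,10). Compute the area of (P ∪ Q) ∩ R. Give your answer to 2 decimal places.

The region (P ∪ Q) ∩ R is the polygon with vertices (7,8), (7,3), (6.222,3), (6.778,8).
By the shoelace formula its area is 2.50.

2.50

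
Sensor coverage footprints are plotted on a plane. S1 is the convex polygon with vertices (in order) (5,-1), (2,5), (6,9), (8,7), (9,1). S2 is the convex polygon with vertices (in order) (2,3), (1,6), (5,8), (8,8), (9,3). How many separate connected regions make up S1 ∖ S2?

2

S1 ∖ S2 splits into 2 disjoint pieces (area 15.6667, area 1).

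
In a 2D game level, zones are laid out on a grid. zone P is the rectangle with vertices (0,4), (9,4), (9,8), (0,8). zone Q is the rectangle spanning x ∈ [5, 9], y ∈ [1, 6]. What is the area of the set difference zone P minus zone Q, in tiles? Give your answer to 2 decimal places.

28.00

|zone P∩zone Q|: x∈[5,9], y∈[4,6] → 4·2 = 8.
|zone P| = 36.
|zone P ∖ zone Q| = |zone P| − |zone P∩zone Q| = 36 − 8 = 28.00.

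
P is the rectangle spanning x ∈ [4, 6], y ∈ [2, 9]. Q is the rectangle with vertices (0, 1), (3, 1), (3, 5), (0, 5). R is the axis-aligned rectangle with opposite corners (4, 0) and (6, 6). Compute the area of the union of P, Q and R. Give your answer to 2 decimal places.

By inclusion–exclusion:
Individual areas: |P| = 14, |Q| = 12, |R| = 12.
|P∩Q| = 0 (no overlap).
|P∩R|: x∈[4,6], y∈[2,6] → 2·4 = 8.
|Q∩R| = 0 (no overlap).
|P∩Q∩R| = 0.
|P ∪ Q ∪ R| = 38 − 8 + 0 = 30.00.

30.00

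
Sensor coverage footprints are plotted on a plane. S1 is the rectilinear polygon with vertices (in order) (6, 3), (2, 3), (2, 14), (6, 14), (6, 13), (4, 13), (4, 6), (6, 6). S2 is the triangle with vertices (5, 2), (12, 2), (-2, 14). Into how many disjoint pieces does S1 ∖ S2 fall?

S1 ∖ S2 splits into 2 disjoint pieces (area 5.006, area 10.5714).

2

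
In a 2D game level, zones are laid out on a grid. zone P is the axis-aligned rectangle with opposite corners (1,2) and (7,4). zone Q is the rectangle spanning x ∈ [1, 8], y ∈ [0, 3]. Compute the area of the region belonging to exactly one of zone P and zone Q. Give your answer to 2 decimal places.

21.00

|zone P∩zone Q|: x∈[1,7], y∈[2,3] → 6·1 = 6.
|zone P △ zone Q| = |zone P| + |zone Q| − 2·|zone P∩zone Q| = 12 + 21 − 12 = 21.00.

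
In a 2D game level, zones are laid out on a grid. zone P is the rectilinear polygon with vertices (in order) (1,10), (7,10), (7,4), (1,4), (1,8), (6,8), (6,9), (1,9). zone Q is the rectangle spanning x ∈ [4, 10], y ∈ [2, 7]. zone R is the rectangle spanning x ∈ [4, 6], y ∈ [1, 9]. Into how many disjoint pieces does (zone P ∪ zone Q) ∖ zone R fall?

(zone P ∪ zone Q) ∖ zone R splits into 2 disjoint pieces (area 28, area 12).

2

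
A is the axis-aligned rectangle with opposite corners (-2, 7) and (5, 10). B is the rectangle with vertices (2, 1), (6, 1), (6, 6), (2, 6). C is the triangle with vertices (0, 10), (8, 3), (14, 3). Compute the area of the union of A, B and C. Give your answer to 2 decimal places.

57.50

By inclusion–exclusion:
Individual areas: |A| = 21, |B| = 20, |C| = 21.
|A∩B| = 0 (no overlap).
|A∩C| = 3.6071.
|B∩C| = 0.8929.
|A∩B∩C| = 0.
|A ∪ B ∪ C| = 62 − 4.5 + 0 = 57.50.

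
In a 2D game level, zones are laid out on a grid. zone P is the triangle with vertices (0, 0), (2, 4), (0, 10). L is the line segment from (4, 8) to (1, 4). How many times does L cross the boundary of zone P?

The segment meets the boundary at (1.692,4.923).

1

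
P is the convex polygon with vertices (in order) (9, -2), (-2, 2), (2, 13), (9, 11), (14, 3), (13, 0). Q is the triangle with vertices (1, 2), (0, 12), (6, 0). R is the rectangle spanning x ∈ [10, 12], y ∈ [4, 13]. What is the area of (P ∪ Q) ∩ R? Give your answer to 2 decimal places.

7.60

The region (P ∪ Q) ∩ R is the polygon with vertices (12,6.2), (12,4), (10,4), (10,9.4).
By the shoelace formula its area is 7.60.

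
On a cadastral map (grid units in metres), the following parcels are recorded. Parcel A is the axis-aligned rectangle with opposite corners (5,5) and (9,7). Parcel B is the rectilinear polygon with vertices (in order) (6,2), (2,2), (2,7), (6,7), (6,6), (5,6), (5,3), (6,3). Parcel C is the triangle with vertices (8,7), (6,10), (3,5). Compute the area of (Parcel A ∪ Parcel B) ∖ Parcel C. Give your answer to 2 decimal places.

20.20

|Parcel A ∪ Parcel B| = 24.
|(Parcel A ∪ Parcel B) ∩ Parcel C| = 3.8.
|(Parcel A ∪ Parcel B) ∖ Parcel C| = 24 − 3.8 = 20.20.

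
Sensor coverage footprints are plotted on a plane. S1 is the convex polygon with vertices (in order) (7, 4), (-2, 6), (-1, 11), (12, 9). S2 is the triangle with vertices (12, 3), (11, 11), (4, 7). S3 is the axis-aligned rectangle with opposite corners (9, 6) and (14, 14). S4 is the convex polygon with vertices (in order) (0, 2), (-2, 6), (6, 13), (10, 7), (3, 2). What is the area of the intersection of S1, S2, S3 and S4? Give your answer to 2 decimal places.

1.11

The intersection is the polygon with vertices (9,8.5), (10,7), (9,6.286).
By the shoelace formula its area is 1.11.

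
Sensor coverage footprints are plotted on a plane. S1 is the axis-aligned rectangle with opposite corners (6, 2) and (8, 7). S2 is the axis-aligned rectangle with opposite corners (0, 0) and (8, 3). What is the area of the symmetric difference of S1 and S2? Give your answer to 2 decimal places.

30.00

|S1∩S2|: x∈[6,8], y∈[2,3] → 2·1 = 2.
|S1 △ S2| = |S1| + |S2| − 2·|S1∩S2| = 10 + 24 − 4 = 30.00.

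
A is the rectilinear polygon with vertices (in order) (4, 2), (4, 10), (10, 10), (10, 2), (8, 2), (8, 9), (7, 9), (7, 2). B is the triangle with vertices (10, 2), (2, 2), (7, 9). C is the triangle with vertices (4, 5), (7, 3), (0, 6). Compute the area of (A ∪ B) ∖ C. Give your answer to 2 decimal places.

48.49

|A ∪ B| = 49.6333.
|(A ∪ B) ∩ C| = 1.1438.
|(A ∪ B) ∖ C| = 49.6333 − 1.1438 = 48.49.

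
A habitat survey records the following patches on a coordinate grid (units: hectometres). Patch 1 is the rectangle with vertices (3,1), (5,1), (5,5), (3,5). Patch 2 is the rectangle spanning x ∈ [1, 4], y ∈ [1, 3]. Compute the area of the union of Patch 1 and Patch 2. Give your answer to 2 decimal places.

12.00

By inclusion–exclusion:
Individual areas: |Patch 1| = 8, |Patch 2| = 6.
|Patch 1∩Patch 2|: x∈[3,4], y∈[1,3] → 1·2 = 2.
|Patch 1 ∪ Patch 2| = 14 − 2 = 12.00.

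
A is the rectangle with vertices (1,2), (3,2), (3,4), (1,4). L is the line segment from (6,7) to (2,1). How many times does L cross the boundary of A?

2

The segment meets the boundary at (2.667,2), (3,2.5).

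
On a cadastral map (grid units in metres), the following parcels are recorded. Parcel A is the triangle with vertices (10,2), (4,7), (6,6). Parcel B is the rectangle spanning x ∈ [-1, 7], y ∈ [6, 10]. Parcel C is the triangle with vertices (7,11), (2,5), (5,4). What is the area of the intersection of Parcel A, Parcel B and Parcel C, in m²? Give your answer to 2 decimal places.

0.36

The intersection is the polygon with vertices (5.625,6.188), (5.571,6), (5.2,6), (4,7).
By the shoelace formula its area is 0.36.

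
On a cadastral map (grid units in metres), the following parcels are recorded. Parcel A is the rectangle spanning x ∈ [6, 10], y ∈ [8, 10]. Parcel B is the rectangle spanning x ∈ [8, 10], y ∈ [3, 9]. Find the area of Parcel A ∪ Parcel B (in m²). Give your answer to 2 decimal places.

18.00

By inclusion–exclusion:
Individual areas: |Parcel A| = 8, |Parcel B| = 12.
|Parcel A∩Parcel B|: x∈[8,10], y∈[8,9] → 2·1 = 2.
|Parcel A ∪ Parcel B| = 20 − 2 = 18.00.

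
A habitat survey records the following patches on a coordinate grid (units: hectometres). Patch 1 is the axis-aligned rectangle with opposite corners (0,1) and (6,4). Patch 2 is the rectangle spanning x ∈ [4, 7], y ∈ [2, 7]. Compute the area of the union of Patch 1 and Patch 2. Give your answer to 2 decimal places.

By inclusion–exclusion:
Individual areas: |Patch 1| = 18, |Patch 2| = 15.
|Patch 1∩Patch 2|: x∈[4,6], y∈[2,4] → 2·2 = 4.
|Patch 1 ∪ Patch 2| = 33 − 4 = 29.00.

29.00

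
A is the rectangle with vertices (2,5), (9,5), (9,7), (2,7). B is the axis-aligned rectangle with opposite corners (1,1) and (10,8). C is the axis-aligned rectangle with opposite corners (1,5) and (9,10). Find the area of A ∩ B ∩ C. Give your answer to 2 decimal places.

14.00

The intersection is the polygon with vertices (2,7), (9,7), (9,5), (2,5).
By the shoelace formula its area is 14.00.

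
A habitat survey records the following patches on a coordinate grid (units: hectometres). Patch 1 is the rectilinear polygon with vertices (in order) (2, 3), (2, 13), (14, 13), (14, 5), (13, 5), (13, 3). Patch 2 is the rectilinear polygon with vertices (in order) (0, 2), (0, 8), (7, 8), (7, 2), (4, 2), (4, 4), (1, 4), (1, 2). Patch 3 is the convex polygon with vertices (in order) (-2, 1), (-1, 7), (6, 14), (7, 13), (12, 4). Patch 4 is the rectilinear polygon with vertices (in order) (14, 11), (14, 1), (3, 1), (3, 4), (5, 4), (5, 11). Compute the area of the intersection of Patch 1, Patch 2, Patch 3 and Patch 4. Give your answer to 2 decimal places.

11.00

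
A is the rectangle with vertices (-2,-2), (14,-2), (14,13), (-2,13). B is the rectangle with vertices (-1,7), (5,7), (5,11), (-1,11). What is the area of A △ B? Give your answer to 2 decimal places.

|A∩B|: x∈[-1,5], y∈[7,11] → 6·4 = 24.
|A △ B| = |A| + |B| − 2·|A∩B| = 240 + 24 − 48 = 216.00.

216.00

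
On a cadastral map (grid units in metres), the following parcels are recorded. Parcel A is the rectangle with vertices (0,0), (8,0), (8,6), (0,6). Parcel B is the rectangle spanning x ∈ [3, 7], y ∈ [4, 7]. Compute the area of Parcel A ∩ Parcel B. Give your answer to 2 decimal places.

8.00

|Parcel A∩Parcel B|: x∈[3,7], y∈[4,6] → 4·2 = 8.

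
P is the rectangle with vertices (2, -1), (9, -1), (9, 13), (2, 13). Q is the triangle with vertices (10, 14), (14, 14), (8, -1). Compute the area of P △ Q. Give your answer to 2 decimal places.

|P| = 98, |Q| = 30, |P∩Q| = 2.5.
|P △ Q| = |P| + |Q| − 2·|P∩Q| = 98 + 30 − 5 = 123.00.

123.00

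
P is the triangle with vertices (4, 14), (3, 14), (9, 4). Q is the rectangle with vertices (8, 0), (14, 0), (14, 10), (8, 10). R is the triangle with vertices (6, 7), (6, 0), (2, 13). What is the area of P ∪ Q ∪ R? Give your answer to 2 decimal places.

By inclusion–exclusion:
Individual areas: |P| = 5, |Q| = 60, |R| = 14.
|P∩Q| = 0.1667.
|P∩R| = 0.
|Q∩R| = 0.
|P∩Q∩R| = 0.
|P ∪ Q ∪ R| = 79 − 0.1667 + 0 = 78.83.

78.83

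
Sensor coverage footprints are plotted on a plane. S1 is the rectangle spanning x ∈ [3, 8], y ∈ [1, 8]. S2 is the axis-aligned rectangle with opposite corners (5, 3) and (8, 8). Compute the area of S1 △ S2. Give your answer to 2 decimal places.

20.00

|S1∩S2|: x∈[5,8], y∈[3,8] → 3·5 = 15.
|S1 △ S2| = |S1| + |S2| − 2·|S1∩S2| = 35 + 15 − 30 = 20.00.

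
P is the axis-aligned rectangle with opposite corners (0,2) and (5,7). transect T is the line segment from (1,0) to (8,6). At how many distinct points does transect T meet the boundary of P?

2

The segment meets the boundary at (5,3.429), (3.333,2).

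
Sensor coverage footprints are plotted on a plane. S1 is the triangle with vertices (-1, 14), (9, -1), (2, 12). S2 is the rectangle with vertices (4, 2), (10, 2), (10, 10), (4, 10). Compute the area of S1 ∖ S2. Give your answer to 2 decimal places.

8.61

|S1| = 12.5, |S1∩S2| = 3.8874.
|S1 ∖ S2| = |S1| − |S1∩S2| = 12.5 − 3.8874 = 8.61.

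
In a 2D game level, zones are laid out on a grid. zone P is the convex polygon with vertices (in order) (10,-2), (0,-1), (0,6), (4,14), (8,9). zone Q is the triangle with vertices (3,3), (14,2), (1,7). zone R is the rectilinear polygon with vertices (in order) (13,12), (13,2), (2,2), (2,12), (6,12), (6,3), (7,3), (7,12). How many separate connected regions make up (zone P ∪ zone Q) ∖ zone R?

(zone P ∪ zone Q) ∖ zone R splits into 4 disjoint pieces (area 45.5455, area 2.6, area 7.875, area 0.1469).

4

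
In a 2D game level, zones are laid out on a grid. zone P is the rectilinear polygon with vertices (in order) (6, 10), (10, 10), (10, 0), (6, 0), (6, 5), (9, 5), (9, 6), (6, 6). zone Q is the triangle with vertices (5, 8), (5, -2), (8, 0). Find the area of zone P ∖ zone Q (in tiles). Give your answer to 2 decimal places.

31.69

|zone P| = 37, |zone P∩zone Q| = 5.3125.
|zone P ∖ zone Q| = |zone P| − |zone P∩zone Q| = 37 − 5.3125 = 31.69.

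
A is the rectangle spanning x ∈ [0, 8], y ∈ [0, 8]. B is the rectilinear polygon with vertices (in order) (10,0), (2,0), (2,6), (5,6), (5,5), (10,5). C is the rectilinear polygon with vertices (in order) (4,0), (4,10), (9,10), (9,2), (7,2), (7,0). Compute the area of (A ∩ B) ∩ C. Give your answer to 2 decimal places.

The region (A ∩ B) ∩ C is the polygon with vertices (4,0), (4,6), (5,6), (5,5), (8,5), (8,2), (7,2), (7,0).
By the shoelace formula its area is 19.00.

19.00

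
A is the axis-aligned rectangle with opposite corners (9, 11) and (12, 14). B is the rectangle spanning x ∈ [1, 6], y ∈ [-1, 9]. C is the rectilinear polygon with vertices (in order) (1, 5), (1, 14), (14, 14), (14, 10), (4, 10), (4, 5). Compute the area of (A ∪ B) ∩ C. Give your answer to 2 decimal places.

|A ∪ B| = 59.
|(A ∪ B) ∩ C| = 21.00.

21.00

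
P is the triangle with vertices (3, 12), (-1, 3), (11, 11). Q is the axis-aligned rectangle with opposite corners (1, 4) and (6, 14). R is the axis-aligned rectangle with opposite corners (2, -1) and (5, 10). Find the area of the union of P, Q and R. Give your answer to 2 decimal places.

78.06

By inclusion–exclusion:
Individual areas: |P| = 38, |Q| = 50, |R| = 33.
|P∩Q| = 24.9375.
|P∩R| = 11.9861.
|Q∩R|: x∈[2,5], y∈[4,10] → 3·6 = 18.
|P∩Q∩R| = 11.9861.
|P ∪ Q ∪ R| = 121 − 54.9236 + 11.9861 = 78.06.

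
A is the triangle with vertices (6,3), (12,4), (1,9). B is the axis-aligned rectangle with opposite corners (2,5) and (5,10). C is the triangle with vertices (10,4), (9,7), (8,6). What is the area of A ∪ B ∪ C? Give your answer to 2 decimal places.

By inclusion–exclusion:
Individual areas: |A| = 20.5, |B| = 15, |C| = 2.
|A∩B| = 5.3242.
|A∩C| = 0.5952.
|B∩C| = 0.
|A∩B∩C| = 0.
|A ∪ B ∪ C| = 37.5 − 5.9195 + 0 = 31.58.

31.58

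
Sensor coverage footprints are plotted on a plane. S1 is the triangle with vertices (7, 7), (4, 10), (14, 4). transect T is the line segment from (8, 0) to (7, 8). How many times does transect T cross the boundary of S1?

The segment meets the boundary at (7.132,6.943).

1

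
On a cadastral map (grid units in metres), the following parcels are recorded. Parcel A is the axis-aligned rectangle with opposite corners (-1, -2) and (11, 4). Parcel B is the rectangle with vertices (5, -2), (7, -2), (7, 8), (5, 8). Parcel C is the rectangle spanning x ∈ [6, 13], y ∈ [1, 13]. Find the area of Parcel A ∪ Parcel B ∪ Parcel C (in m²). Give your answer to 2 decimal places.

145.00

By inclusion–exclusion:
Individual areas: |Parcel A| = 72, |Parcel B| = 20, |Parcel C| = 84.
|Parcel A∩Parcel B|: x∈[5,7], y∈[-2,4] → 2·6 = 12.
|Parcel A∩Parcel C|: x∈[6,11], y∈[1,4] → 5·3 = 15.
|Parcel B∩Parcel C|: x∈[6,7], y∈[1,8] → 1·7 = 7.
|Parcel A∩Parcel B∩Parcel C| = 3.
|Parcel A ∪ Parcel B ∪ Parcel C| = 176 − 34 + 3 = 145.00.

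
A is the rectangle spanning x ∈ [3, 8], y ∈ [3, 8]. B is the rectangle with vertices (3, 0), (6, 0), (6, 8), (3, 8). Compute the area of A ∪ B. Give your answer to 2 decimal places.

By inclusion–exclusion:
Individual areas: |A| = 25, |B| = 24.
|A∩B|: x∈[3,6], y∈[3,8] → 3·5 = 15.
|A ∪ B| = 49 − 15 = 34.00.

34.00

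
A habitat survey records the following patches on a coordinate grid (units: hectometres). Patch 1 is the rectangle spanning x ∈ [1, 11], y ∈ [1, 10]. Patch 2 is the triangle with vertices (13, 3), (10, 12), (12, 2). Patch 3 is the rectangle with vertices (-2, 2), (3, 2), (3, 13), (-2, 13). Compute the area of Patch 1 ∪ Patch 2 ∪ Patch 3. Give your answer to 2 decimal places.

134.27

By inclusion–exclusion:
Individual areas: |Patch 1| = 90, |Patch 2| = 6, |Patch 3| = 55.
|Patch 1∩Patch 2| = 0.7333.
|Patch 1∩Patch 3|: x∈[1,3], y∈[2,10] → 2·8 = 16.
|Patch 2∩Patch 3| = 0.
|Patch 1∩Patch 2∩Patch 3| = 0.
|Patch 1 ∪ Patch 2 ∪ Patch 3| = 151 − 16.7333 + 0 = 134.27.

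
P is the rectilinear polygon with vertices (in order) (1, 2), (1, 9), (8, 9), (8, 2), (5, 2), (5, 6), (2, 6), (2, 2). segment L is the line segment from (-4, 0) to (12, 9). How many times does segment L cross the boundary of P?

4

The segment meets the boundary at (8,6.75), (5,5.062), (2,3.375), (1,2.812).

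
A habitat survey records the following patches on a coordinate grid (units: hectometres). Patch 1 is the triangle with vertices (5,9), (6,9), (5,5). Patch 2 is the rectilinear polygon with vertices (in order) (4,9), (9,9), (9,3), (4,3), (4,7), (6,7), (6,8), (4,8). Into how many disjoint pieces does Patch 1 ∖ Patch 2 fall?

1

Patch 1 ∖ Patch 2 is a single connected region.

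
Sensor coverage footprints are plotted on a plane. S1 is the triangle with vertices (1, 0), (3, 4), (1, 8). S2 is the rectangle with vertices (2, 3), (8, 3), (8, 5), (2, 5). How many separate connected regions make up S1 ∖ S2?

S1 ∖ S2 is a single connected region.

1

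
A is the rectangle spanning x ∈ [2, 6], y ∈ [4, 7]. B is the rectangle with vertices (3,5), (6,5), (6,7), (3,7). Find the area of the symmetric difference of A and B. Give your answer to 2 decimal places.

6.00

|A∩B|: x∈[3,6], y∈[5,7] → 3·2 = 6.
|A △ B| = |A| + |B| − 2·|A∩B| = 12 + 6 − 12 = 6.00.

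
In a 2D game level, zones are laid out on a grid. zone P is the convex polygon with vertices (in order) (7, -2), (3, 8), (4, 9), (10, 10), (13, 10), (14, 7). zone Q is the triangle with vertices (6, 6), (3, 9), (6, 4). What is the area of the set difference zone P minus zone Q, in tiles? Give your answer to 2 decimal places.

71.56

|zone P| = 74.5, |zone P∩zone Q| = 2.9375.
|zone P ∖ zone Q| = |zone P| − |zone P∩zone Q| = 74.5 − 2.9375 = 71.56.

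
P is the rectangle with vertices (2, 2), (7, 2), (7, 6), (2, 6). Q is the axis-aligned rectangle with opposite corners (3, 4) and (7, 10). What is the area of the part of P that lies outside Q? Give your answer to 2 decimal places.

|P∩Q|: x∈[3,7], y∈[4,6] → 4·2 = 8.
|P| = 20.
|P ∖ Q| = |P| − |P∩Q| = 20 − 8 = 12.00.

12.00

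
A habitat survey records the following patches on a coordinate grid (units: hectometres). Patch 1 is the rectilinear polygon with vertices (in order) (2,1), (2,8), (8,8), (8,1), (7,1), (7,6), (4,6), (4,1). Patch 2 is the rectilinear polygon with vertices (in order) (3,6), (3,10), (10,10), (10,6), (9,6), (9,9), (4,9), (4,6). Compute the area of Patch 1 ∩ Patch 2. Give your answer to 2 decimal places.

2.00

The intersection is the polygon with vertices (4,8), (4,6), (3,6), (3,8).
By the shoelace formula its area is 2.00.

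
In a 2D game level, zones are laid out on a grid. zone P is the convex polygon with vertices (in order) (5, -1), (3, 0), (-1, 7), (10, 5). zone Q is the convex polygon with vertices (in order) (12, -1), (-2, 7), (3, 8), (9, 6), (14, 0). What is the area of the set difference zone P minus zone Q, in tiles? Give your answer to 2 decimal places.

19.95

|zone P| = 43, |zone P∩zone Q| = 23.0483.
|zone P ∖ zone Q| = |zone P| − |zone P∩zone Q| = 43 − 23.0483 = 19.95.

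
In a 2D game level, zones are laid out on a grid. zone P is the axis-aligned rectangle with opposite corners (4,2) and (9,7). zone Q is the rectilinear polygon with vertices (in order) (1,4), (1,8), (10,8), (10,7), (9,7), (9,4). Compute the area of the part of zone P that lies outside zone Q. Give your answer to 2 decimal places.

|zone P| = 25, |zone P∩zone Q| = 15.
|zone P ∖ zone Q| = |zone P| − |zone P∩zone Q| = 25 − 15 = 10.00.

10.00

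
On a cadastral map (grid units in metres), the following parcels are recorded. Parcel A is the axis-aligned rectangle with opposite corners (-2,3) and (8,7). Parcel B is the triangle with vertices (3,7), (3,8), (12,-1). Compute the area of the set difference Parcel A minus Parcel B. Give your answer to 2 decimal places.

|Parcel A| = 40, |Parcel A∩Parcel B| = 3.
|Parcel A ∖ Parcel B| = |Parcel A| − |Parcel A∩Parcel B| = 40 − 3 = 37.00.

37.00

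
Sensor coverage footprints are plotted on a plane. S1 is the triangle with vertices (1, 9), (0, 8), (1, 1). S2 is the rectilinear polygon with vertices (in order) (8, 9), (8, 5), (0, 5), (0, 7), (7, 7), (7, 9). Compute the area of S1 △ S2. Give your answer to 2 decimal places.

|S1| = 4, |S2| = 18, |S1∩S2| = 1.4286.
|S1 △ S2| = |S1| + |S2| − 2·|S1∩S2| = 4 + 18 − 2.8571 = 19.14.

19.14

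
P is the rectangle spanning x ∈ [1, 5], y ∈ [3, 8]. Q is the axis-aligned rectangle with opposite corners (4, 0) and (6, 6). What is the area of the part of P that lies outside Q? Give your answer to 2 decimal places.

|P∩Q|: x∈[4,5], y∈[3,6] → 1·3 = 3.
|P| = 20.
|P ∖ Q| = |P| − |P∩Q| = 20 − 3 = 17.00.

17.00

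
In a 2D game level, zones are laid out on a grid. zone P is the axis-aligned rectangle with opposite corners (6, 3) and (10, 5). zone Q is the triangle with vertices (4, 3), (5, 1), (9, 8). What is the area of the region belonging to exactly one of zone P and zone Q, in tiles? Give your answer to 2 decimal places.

|zone P| = 8, |zone Q| = 7.5, |zone P∩zone Q| = 1.4286.
|zone P △ zone Q| = |zone P| + |zone Q| − 2·|zone P∩zone Q| = 8 + 7.5 − 2.8571 = 12.64.

12.64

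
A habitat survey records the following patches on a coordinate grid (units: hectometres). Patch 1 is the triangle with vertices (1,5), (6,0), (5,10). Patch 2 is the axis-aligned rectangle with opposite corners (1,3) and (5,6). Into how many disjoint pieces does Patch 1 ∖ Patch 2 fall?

Patch 1 ∖ Patch 2 is a single connected region.

1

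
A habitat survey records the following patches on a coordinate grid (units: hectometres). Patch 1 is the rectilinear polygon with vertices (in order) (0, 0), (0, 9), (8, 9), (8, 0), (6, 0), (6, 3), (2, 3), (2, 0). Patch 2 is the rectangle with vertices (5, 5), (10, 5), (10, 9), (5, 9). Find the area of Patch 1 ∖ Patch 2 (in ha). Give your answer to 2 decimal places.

48.00

|Patch 1| = 60, |Patch 1∩Patch 2| = 12.
|Patch 1 ∖ Patch 2| = |Patch 1| − |Patch 1∩Patch 2| = 60 − 12 = 48.00.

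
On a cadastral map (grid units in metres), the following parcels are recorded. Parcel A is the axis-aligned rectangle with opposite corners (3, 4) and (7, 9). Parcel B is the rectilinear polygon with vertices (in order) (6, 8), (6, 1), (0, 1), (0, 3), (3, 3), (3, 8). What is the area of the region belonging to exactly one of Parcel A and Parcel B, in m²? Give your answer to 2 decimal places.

23.00

|Parcel A| = 20, |Parcel B| = 27, |Parcel A∩Parcel B| = 12.
|Parcel A △ Parcel B| = |Parcel A| + |Parcel B| − 2·|Parcel A∩Parcel B| = 20 + 27 − 24 = 23.00.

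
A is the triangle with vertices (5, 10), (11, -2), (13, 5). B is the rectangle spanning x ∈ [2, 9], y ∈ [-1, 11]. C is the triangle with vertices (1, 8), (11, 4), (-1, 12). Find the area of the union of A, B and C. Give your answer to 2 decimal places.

By inclusion–exclusion:
Individual areas: |A| = 33, |B| = 84, |C| = 16.
|A∩B| = 11.
|A∩C| = 2.25.
|B∩C| = 10.2667.
|A∩B∩C| = 1.7167.
|A ∪ B ∪ C| = 133 − 23.5167 + 1.7167 = 111.20.

111.20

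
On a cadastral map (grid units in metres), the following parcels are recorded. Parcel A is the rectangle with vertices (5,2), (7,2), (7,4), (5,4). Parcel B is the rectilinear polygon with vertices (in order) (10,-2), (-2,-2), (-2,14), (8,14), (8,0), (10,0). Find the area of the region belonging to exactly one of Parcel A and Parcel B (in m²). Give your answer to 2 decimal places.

|Parcel A| = 4, |Parcel B| = 164, |Parcel A∩Parcel B| = 4.
|Parcel A △ Parcel B| = |Parcel A| + |Parcel B| − 2·|Parcel A∩Parcel B| = 4 + 164 − 8 = 160.00.

160.00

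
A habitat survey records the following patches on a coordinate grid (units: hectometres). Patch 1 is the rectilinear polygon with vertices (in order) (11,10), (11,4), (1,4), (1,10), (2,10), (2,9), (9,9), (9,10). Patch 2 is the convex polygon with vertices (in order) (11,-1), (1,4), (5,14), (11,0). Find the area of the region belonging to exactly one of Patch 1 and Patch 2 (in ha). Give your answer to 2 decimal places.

53.86

|Patch 1| = 53, |Patch 2| = 63, |Patch 1∩Patch 2| = 31.0714.
|Patch 1 △ Patch 2| = |Patch 1| + |Patch 2| − 2·|Patch 1∩Patch 2| = 53 + 63 − 62.1429 = 53.86.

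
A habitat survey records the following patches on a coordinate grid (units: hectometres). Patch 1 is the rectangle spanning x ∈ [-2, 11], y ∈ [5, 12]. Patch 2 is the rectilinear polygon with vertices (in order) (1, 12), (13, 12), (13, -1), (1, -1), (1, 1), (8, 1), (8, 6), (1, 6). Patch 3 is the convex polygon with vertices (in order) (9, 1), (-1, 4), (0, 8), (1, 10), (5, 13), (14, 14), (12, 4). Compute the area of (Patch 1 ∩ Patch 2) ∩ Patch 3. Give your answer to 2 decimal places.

The region (Patch 1 ∩ Patch 2) ∩ Patch 3 is the polygon with vertices (8,5), (8,6), (1,6), (1,10), (3.667,12), (11,12), (11,5).
By the shoelace formula its area is 60.33.

60.33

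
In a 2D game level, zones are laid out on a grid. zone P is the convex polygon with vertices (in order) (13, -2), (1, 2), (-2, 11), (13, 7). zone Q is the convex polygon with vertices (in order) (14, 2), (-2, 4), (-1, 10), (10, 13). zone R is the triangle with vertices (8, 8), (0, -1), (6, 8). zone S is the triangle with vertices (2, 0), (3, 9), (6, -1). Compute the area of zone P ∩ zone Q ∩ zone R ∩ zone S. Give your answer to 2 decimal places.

The intersection is the polygon with vertices (4.138,5.207), (4.486,4.047), (3.8,3.275), (2.923,3.385).
By the shoelace formula its area is 1.40.

1.40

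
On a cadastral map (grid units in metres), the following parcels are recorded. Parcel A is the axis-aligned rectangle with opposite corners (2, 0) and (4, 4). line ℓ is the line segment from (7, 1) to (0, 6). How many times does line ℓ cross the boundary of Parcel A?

The segment meets the boundary at (2.8,4), (4,3.143).

2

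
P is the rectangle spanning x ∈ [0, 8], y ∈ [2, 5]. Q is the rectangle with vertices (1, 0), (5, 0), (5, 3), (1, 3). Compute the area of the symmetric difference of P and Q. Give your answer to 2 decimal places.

28.00

|P∩Q|: x∈[1,5], y∈[2,3] → 4·1 = 4.
|P △ Q| = |P| + |Q| − 2·|P∩Q| = 24 + 12 − 8 = 28.00.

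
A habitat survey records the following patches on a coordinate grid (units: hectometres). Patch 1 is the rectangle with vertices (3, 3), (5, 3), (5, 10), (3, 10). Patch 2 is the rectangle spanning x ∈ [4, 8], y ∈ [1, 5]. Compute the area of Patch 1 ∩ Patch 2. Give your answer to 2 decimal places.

2.00

|Patch 1∩Patch 2|: x∈[4,5], y∈[3,5] → 1·2 = 2.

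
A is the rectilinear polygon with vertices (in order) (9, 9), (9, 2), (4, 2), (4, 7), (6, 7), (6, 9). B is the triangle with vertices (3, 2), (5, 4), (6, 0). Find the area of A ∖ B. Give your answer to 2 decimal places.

29.00

|A| = 31, |A∩B| = 2.
|A ∖ B| = |A| − |A∩B| = 31 − 2 = 29.00.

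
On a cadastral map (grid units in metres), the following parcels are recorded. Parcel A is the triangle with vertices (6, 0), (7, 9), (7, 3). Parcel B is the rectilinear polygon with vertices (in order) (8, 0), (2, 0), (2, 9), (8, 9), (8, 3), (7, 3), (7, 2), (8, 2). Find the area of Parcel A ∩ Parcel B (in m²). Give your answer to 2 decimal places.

The intersection is the polygon with vertices (7,9), (7,3), (6,0).
By the shoelace formula its area is 3.00.

3.00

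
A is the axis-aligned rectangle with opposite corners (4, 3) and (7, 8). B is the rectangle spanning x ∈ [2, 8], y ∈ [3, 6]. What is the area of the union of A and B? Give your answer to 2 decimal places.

By inclusion–exclusion:
Individual areas: |A| = 15, |B| = 18.
|A∩B|: x∈[4,7], y∈[3,6] → 3·3 = 9.
|A ∪ B| = 33 − 9 = 24.00.

24.00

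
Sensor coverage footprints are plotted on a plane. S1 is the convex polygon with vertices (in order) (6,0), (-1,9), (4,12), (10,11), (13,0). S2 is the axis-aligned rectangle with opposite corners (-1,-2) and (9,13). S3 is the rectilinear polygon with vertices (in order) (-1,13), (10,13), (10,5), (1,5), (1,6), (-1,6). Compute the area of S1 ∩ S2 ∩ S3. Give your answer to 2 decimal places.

54.19

The intersection is the polygon with vertices (4,12), (9,11.167), (9,5), (2.111,5), (-1,9).
By the shoelace formula its area is 54.19.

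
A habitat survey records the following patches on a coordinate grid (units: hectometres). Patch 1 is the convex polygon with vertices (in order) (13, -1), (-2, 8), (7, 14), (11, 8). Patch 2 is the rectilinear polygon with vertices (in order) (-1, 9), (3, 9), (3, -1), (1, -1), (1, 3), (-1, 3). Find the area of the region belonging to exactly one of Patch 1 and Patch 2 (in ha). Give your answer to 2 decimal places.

107.27

|Patch 1| = 97.5, |Patch 2| = 32, |Patch 1∩Patch 2| = 11.1167.
|Patch 1 △ Patch 2| = |Patch 1| + |Patch 2| − 2·|Patch 1∩Patch 2| = 97.5 + 32 − 22.2333 = 107.27.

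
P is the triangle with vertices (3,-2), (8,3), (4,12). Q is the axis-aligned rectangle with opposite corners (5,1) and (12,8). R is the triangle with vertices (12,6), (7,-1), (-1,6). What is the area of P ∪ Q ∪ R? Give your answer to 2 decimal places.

By inclusion–exclusion:
Individual areas: |P| = 32.5, |Q| = 49, |R| = 45.5.
|P∩Q| = 13.4444.
|P∩R| = 18.495.
|Q∩R| = 26.0714.
|P∩Q∩R| = 11.
|P ∪ Q ∪ R| = 127 − 58.0108 + 11 = 79.99.

79.99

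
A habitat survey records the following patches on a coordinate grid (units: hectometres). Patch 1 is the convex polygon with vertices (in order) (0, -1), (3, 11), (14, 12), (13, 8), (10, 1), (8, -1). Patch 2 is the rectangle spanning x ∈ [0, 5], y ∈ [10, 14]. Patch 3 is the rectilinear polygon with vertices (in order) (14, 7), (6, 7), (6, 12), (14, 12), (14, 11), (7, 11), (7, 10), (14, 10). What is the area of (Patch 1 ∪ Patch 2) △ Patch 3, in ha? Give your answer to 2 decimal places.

|Patch 1 ∪ Patch 2| = 143.6932.
|(Patch 1 ∪ Patch 2) ∩ Patch 3| = 27.2516.
|(Patch 1 ∪ Patch 2) △ Patch 3| = 143.6932 + 33 − 54.5032 = 122.19.

122.19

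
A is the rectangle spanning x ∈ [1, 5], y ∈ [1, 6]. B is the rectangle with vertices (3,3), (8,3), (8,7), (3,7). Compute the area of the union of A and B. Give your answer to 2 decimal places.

34.00

By inclusion–exclusion:
Individual areas: |A| = 20, |B| = 20.
|A∩B|: x∈[3,5], y∈[3,6] → 2·3 = 6.
|A ∪ B| = 40 − 6 = 34.00.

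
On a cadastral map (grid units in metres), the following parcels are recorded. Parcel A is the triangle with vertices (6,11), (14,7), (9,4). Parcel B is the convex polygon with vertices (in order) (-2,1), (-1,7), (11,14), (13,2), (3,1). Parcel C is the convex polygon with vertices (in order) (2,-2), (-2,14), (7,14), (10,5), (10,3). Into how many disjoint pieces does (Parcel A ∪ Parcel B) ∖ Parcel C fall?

(Parcel A ∪ Parcel B) ∖ Parcel C splits into 2 disjoint pieces (area 37.4859, area 12.1432).

2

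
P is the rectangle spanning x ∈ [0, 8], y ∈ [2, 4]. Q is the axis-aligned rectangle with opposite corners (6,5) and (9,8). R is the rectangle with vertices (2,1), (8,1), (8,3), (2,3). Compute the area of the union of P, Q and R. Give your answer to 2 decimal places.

31.00

By inclusion–exclusion:
Individual areas: |P| = 16, |Q| = 9, |R| = 12.
|P∩Q| = 0 (no overlap).
|P∩R|: x∈[2,8], y∈[2,3] → 6·1 = 6.
|Q∩R| = 0 (no overlap).
|P∩Q∩R| = 0.
|P ∪ Q ∪ R| = 37 − 6 + 0 = 31.00.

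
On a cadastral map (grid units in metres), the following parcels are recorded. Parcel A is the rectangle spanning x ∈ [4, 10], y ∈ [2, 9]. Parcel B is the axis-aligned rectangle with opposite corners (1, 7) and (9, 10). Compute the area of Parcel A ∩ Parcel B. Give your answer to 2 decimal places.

|Parcel A∩Parcel B|: x∈[4,9], y∈[7,9] → 5·2 = 10.

10.00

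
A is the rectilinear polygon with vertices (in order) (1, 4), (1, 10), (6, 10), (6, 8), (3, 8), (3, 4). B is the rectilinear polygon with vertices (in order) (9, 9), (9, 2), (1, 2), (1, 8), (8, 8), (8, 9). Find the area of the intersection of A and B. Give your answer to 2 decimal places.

8.00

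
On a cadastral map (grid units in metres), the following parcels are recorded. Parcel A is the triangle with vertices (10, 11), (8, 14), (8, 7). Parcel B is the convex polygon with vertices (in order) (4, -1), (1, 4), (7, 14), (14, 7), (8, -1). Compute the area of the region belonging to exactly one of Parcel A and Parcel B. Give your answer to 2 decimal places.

|Parcel A| = 7, |Parcel B| = 109, |Parcel A∩Parcel B| = 6.
|Parcel A △ Parcel B| = |Parcel A| + |Parcel B| − 2·|Parcel A∩Parcel B| = 7 + 109 − 12 = 104.00.

104.00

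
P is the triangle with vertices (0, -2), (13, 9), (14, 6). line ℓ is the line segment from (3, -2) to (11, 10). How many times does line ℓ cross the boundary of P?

2

The segment meets the boundary at (6.882,3.824), (4.846,0.769).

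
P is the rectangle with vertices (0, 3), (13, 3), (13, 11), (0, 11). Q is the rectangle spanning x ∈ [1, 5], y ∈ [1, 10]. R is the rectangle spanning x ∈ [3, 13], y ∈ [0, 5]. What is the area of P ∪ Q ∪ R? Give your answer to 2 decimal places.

By inclusion–exclusion:
Individual areas: |P| = 104, |Q| = 36, |R| = 50.
|P∩Q|: x∈[1,5], y∈[3,10] → 4·7 = 28.
|P∩R|: x∈[3,13], y∈[3,5] → 10·2 = 20.
|Q∩R|: x∈[3,5], y∈[1,5] → 2·4 = 8.
|P∩Q∩R| = 4.
|P ∪ Q ∪ R| = 190 − 56 + 4 = 138.00.

138.00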